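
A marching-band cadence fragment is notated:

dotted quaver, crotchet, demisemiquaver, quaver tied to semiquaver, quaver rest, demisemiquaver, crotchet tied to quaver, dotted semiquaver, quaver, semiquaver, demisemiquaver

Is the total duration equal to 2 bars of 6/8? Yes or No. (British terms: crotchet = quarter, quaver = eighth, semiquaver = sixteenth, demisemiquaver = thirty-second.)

One bar of 6/8 = 24 thirty-second notes, so 2 bars = 48.
Working in thirty-second notes: dotted quaver = 6; crotchet = 8; demisemiquaver = 1; quaver tied to semiquaver (quaver + semiquaver) = 6; quaver rest = 4; demisemiquaver = 1; crotchet tied to quaver (crotchet + quaver) = 12; dotted semiquaver = 3; quaver = 4; semiquaver = 2; demisemiquaver = 1.
Total: 6 + 8 + 1 + 6 + 4 + 1 + 12 + 3 + 4 + 2 + 1 = 48.
48 equals 48, so the answer is Yes.

Yes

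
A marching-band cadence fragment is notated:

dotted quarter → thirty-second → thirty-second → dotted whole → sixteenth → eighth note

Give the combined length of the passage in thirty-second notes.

Each duration in thirty-second notes: dotted quarter = 12; thirty-second = 1; thirty-second = 1; dotted whole = 48; sixteenth = 2; eighth note = 4.
Sum: 12 + 1 + 1 + 48 + 2 + 4 = 68 thirty-second notes.

68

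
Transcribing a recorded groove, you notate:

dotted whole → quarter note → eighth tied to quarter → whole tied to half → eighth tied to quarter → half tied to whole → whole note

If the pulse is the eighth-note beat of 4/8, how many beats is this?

52

One eighth-note beat = 2 sixteenth notes.
Each duration in sixteenth notes: dotted whole = 24; quarter note = 4; eighth tied to quarter (eighth + quarter) = 6; whole tied to half (whole + half) = 24; eighth tied to quarter (eighth + quarter) = 6; half tied to whole (half + whole) = 24; whole note = 16.
Total: 24 + 4 + 6 + 24 + 6 + 24 + 16 = 104.
104 ÷ 2 = 52 beats.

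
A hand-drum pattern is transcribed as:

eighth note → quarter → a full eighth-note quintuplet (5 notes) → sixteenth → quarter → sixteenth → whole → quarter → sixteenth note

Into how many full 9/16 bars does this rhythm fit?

4

One bar of 9/16 = 9 sixteenth notes.
Working in sixteenth notes: eighth note = 2; quarter = 4; a full eighth-note quintuplet (5 notes) (five quintuplet eighths span one half) = 8; sixteenth = 1; quarter = 4; sixteenth = 1; whole = 16; quarter = 4; sixteenth note = 1.
Sum: 2 + 4 + 8 + 1 + 4 + 1 + 16 + 4 + 1 = 41.
41 ÷ 9 = 4 complete bars with 5 left over.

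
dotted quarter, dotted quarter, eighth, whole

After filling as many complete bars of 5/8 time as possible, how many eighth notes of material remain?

0

One bar of 5/8 = 5 eighth notes.
In eighth notes: dotted quarter = 3; dotted quarter = 3; eighth = 1; whole = 8.
Total: 3 + 3 + 1 + 8 = 15.
15 ÷ 5 = 3 complete bars with 0 eighth notes remaining.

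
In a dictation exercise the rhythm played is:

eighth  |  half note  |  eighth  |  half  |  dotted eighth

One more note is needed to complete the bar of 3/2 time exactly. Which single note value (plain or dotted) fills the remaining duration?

sixteenth note

The bar of 3/2 = 24 sixteenth notes.
In sixteenth notes: eighth = 2; half note = 8; eighth = 2; half = 8; dotted eighth = 3.
Total: 2 + 8 + 2 + 8 + 3 = 23.
Remaining: 24 − 23 = 1 sixteenth note, which is a sixteenth note.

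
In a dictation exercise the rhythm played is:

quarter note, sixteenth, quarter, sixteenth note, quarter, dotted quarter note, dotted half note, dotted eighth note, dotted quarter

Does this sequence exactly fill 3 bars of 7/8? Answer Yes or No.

No

One bar of 7/8 = 14 sixteenth notes, so 3 bars = 42.
Convert each value to sixteenth notes: quarter note = 4; sixteenth = 1; quarter = 4; sixteenth note = 1; quarter = 4; dotted quarter note = 6; dotted half note = 12; dotted eighth note = 3; dotted quarter = 6.
Adding: 4 + 1 + 4 + 1 + 4 + 6 + 12 + 3 + 6 = 41.
41 falls short of 42, so the answer is No.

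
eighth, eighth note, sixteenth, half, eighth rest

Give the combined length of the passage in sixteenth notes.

Each duration in sixteenth notes: eighth = 2; eighth note = 2; sixteenth = 1; half = 8; eighth rest = 2.
Sum: 2 + 2 + 1 + 8 + 2 = 15 sixteenth notes.

15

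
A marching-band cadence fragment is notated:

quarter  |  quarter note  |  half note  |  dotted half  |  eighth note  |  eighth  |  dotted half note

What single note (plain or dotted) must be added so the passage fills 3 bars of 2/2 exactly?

quarter note

3 bars of 2/2 = 24 eighth notes.
In eighth notes: quarter = 2; quarter note = 2; half note = 4; dotted half = 6; eighth note = 1; eighth = 1; dotted half note = 6.
Total: 2 + 2 + 4 + 6 + 1 + 1 + 6 = 22.
Remaining: 24 − 22 = 2 eighth notes, which is a quarter note.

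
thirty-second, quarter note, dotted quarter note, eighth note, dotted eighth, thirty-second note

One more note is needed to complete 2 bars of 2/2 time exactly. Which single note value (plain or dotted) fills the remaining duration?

whole note

2 bars of 2/2 = 64 thirty-second notes.
In thirty-second notes: thirty-second = 1; quarter note = 8; dotted quarter note = 12; eighth note = 4; dotted eighth = 6; thirty-second note = 1.
Altogether 1 + 8 + 12 + 4 + 6 + 1 = 32.
Remaining: 64 − 32 = 32 thirty-second notes, which is a whole note.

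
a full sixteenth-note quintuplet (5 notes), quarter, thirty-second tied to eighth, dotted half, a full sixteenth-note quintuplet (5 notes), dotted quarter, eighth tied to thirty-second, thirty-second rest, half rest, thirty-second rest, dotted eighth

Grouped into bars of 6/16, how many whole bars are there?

7

One bar of 6/16 = 12 thirty-second notes.
Each duration in thirty-second notes: a full sixteenth-note quintuplet (5 notes) (five quintuplet sixteenths span one quarter) = 8; quarter = 8; thirty-second tied to eighth (thirty-second + eighth) = 5; dotted half = 24; a full sixteenth-note quintuplet (5 notes) (five quintuplet sixteenths span one quarter) = 8; dotted quarter = 12; eighth tied to thirty-second (eighth + thirty-second) = 5; thirty-second rest = 1; half rest = 16; thirty-second rest = 1; dotted eighth = 6.
Adding: 8 + 8 + 5 + 24 + 8 + 12 + 5 + 1 + 16 + 1 + 6 = 94.
94 ÷ 12 = 7 complete bars with 10 left over.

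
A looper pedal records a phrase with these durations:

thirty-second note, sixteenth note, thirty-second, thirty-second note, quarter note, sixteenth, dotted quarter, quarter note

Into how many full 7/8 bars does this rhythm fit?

1

One bar of 7/8 = 28 thirty-second notes.
Each duration in thirty-second notes: thirty-second note = 1; sixteenth note = 2; thirty-second = 1; thirty-second note = 1; quarter note = 8; sixteenth = 2; dotted quarter = 12; quarter note = 8.
Altogether 1 + 2 + 1 + 1 + 8 + 2 + 12 + 8 = 35.
35 ÷ 28 = 1 complete bar with 7 left over.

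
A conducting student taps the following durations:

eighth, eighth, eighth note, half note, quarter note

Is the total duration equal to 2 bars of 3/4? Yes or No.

One bar of 3/4 = 6 eighth notes, so 2 bars = 12.
Each duration in eighth notes: eighth = 1; eighth = 1; eighth note = 1; half note = 4; quarter note = 2.
Adding: 1 + 1 + 1 + 4 + 2 = 9.
9 falls short of 12, so the answer is No.

No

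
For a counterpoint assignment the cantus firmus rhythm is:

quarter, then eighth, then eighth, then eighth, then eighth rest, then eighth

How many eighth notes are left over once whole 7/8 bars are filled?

0

One bar of 7/8 = 7 eighth notes.
Each duration in eighth notes: quarter = 2; eighth = 1; eighth = 1; eighth = 1; eighth rest = 1; eighth = 1.
Sum: 2 + 1 + 1 + 1 + 1 + 1 = 7.
7 ÷ 7 = 1 complete bar with 0 eighth notes remaining.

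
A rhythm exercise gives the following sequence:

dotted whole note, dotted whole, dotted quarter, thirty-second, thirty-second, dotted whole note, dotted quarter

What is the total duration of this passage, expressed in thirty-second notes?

Express everything in thirty-second notes: dotted whole note = 48; dotted whole = 48; dotted quarter = 12; thirty-second = 1; thirty-second = 1; dotted whole note = 48; dotted quarter = 12.
Adding: 48 + 48 + 12 + 1 + 1 + 48 + 12 = 170 thirty-second notes.

170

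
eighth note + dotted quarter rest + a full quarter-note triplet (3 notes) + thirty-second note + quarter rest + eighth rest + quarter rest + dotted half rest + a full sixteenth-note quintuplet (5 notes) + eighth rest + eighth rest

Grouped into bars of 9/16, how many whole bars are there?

One bar of 9/16 = 18 thirty-second notes.
Each duration in thirty-second notes: eighth note = 4; dotted quarter rest = 12; a full quarter-note triplet (3 notes) (three triplet quarters span one half) = 16; thirty-second note = 1; quarter rest = 8; eighth rest = 4; quarter rest = 8; dotted half rest = 24; a full sixteenth-note quintuplet (5 notes) (five quintuplet sixteenths span one quarter) = 8; eighth rest = 4; eighth rest = 4.
Total: 4 + 12 + 16 + 1 + 8 + 4 + 8 + 24 + 8 + 4 + 4 = 93.
93 ÷ 18 = 5 complete bars with 3 left over.

5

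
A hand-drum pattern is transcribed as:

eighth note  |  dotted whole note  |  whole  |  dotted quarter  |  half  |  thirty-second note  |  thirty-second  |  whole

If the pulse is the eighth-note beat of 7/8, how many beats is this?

One eighth-note beat = 4 thirty-second notes.
In thirty-second notes: eighth note = 4; dotted whole note = 48; whole = 32; dotted quarter = 12; half = 16; thirty-second note = 1; thirty-second = 1; whole = 32.
Adding: 4 + 48 + 32 + 12 + 16 + 1 + 1 + 32 = 146.
146 ÷ 4 = 36.5 beats.

36.5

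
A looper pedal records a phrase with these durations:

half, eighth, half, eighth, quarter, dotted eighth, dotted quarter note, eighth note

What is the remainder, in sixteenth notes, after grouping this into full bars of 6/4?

11

One bar of 6/4 = 24 sixteenth notes.
Express everything in sixteenth notes: half = 8; eighth = 2; half = 8; eighth = 2; quarter = 4; dotted eighth = 3; dotted quarter note = 6; eighth note = 2.
Adding: 8 + 2 + 8 + 2 + 4 + 3 + 6 + 2 = 35.
35 ÷ 24 = 1 complete bar with 11 sixteenth notes remaining.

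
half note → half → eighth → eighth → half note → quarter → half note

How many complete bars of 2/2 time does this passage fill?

2

One bar of 2/2 = 8 eighth notes.
In eighth notes: half note = 4; half = 4; eighth = 1; eighth = 1; half note = 4; quarter = 2; half note = 4.
Sum: 4 + 4 + 1 + 1 + 4 + 2 + 4 = 20.
20 ÷ 8 = 2 complete bars with 4 left over.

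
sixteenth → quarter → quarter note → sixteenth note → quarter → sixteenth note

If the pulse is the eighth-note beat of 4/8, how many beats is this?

One eighth-note beat = 2 sixteenth notes.
Convert each value to sixteenth notes: sixteenth = 1; quarter = 4; quarter note = 4; sixteenth note = 1; quarter = 4; sixteenth note = 1.
Altogether 1 + 4 + 4 + 1 + 4 + 1 = 15.
15 ÷ 2 = 7.5 beats.

7.5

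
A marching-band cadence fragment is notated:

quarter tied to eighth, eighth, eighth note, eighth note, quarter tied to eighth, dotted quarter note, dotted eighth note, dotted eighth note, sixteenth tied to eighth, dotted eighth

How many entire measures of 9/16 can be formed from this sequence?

4

One bar of 9/16 = 9 sixteenth notes.
Working in sixteenth notes: quarter tied to eighth (quarter + eighth) = 6; eighth = 2; eighth note = 2; eighth note = 2; quarter tied to eighth (quarter + eighth) = 6; dotted quarter note = 6; dotted eighth note = 3; dotted eighth note = 3; sixteenth tied to eighth (sixteenth + eighth) = 3; dotted eighth = 3.
Sum: 6 + 2 + 2 + 2 + 6 + 6 + 3 + 3 + 3 + 3 = 36.
36 ÷ 9 = 4 complete bars with 0 left over.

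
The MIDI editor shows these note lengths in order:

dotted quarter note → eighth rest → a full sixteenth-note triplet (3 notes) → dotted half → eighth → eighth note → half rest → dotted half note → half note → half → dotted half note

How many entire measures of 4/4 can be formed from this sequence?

One bar of 4/4 = 8 eighth notes.
Convert each value to eighth notes: dotted quarter note = 3; eighth rest = 1; a full sixteenth-note triplet (3 notes) (three triplet sixteenths span one eighth) = 1; dotted half = 6; eighth = 1; eighth note = 1; half rest = 4; dotted half note = 6; half note = 4; half = 4; dotted half note = 6.
Total: 3 + 1 + 1 + 6 + 1 + 1 + 4 + 6 + 4 + 4 + 6 = 37.
37 ÷ 8 = 4 complete bars with 5 left over.

4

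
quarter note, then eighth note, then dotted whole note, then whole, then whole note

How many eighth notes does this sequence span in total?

Express everything in eighth notes: quarter note = 2; eighth note = 1; dotted whole note = 12; whole = 8; whole note = 8.
Total: 2 + 1 + 12 + 8 + 8 = 31 eighth notes.

31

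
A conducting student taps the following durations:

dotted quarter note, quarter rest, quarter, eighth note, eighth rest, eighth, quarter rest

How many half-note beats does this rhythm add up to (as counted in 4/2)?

One half-note beat = 4 eighth notes.
Convert each value to eighth notes: dotted quarter note = 3; quarter rest = 2; quarter = 2; eighth note = 1; eighth rest = 1; eighth = 1; quarter rest = 2.
Sum: 3 + 2 + 2 + 1 + 1 + 1 + 2 = 12.
12 ÷ 4 = 3 beats.

3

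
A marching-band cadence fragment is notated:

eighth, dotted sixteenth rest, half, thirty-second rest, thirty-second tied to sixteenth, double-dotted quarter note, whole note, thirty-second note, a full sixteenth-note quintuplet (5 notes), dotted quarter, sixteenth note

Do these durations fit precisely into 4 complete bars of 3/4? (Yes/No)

One bar of 3/4 = 24 thirty-second notes, so 4 bars = 96.
Each duration in thirty-second notes: eighth = 4; dotted sixteenth rest = 3; half = 16; thirty-second rest = 1; thirty-second tied to sixteenth (thirty-second + sixteenth) = 3; double-dotted quarter note = 14; whole note = 32; thirty-second note = 1; a full sixteenth-note quintuplet (5 notes) (five quintuplet sixteenths span one quarter) = 8; dotted quarter = 12; sixteenth note = 2.
Adding: 4 + 3 + 16 + 1 + 3 + 14 + 32 + 1 + 8 + 12 + 2 = 96.
96 equals 96, so the answer is Yes.

Yes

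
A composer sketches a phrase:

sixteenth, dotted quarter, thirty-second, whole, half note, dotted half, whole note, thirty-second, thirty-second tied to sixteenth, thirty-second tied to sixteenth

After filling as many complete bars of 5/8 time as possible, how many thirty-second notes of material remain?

One bar of 5/8 = 20 thirty-second notes.
Express everything in thirty-second notes: sixteenth = 2; dotted quarter = 12; thirty-second = 1; whole = 32; half note = 16; dotted half = 24; whole note = 32; thirty-second = 1; thirty-second tied to sixteenth (thirty-second + sixteenth) = 3; thirty-second tied to sixteenth (thirty-second + sixteenth) = 3.
Adding: 2 + 12 + 1 + 32 + 16 + 24 + 32 + 1 + 3 + 3 = 126.
126 ÷ 20 = 6 complete bars with 6 thirty-second notes remaining.

6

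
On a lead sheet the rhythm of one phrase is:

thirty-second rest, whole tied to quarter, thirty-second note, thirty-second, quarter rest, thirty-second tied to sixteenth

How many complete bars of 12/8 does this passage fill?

1

One bar of 12/8 = 48 thirty-second notes.
Convert each value to thirty-second notes: thirty-second rest = 1; whole tied to quarter (whole + quarter) = 40; thirty-second note = 1; thirty-second = 1; quarter rest = 8; thirty-second tied to sixteenth (thirty-second + sixteenth) = 3.
Sum: 1 + 40 + 1 + 1 + 8 + 3 = 54.
54 ÷ 48 = 1 complete bar with 6 left over.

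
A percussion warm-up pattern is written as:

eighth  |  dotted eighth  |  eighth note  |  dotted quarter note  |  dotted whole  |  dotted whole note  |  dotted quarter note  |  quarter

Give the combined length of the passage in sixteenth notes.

71

Working in sixteenth notes: eighth = 2; dotted eighth = 3; eighth note = 2; dotted quarter note = 6; dotted whole = 24; dotted whole note = 24; dotted quarter note = 6; quarter = 4.
Altogether 2 + 3 + 2 + 6 + 24 + 24 + 6 + 4 = 71 sixteenth notes.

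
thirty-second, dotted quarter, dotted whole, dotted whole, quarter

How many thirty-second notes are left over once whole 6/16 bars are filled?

9

One bar of 6/16 = 12 thirty-second notes.
Each duration in thirty-second notes: thirty-second = 1; dotted quarter = 12; dotted whole = 48; dotted whole = 48; quarter = 8.
Sum: 1 + 12 + 48 + 48 + 8 = 117.
117 ÷ 12 = 9 complete bars with 9 thirty-second notes remaining.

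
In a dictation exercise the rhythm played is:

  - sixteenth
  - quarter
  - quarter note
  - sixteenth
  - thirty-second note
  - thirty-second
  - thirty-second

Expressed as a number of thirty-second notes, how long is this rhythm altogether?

23

Working in thirty-second notes: sixteenth = 2; quarter = 8; quarter note = 8; sixteenth = 2; thirty-second note = 1; thirty-second = 1; thirty-second = 1.
Total: 2 + 8 + 8 + 2 + 1 + 1 + 1 = 23 thirty-second notes.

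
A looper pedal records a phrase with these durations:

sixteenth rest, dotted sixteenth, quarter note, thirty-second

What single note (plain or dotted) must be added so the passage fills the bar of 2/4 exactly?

sixteenth note

The bar of 2/4 = 16 thirty-second notes.
Each duration in thirty-second notes: sixteenth rest = 2; dotted sixteenth = 3; quarter note = 8; thirty-second = 1.
Sum: 2 + 3 + 8 + 1 = 14.
Remaining: 16 − 14 = 2 thirty-second notes, which is a sixteenth note.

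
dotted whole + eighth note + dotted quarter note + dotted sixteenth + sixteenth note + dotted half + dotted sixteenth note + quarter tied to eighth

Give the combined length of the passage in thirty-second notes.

In thirty-second notes: dotted whole = 48; eighth note = 4; dotted quarter note = 12; dotted sixteenth = 3; sixteenth note = 2; dotted half = 24; dotted sixteenth note = 3; quarter tied to eighth (quarter + eighth) = 12.
Adding: 48 + 4 + 12 + 3 + 2 + 24 + 3 + 12 = 108 thirty-second notes.

108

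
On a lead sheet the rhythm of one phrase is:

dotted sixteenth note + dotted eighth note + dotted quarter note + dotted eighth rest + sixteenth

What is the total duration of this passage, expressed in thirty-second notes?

29

Convert each value to thirty-second notes: dotted sixteenth note = 3; dotted eighth note = 6; dotted quarter note = 12; dotted eighth rest = 6; sixteenth = 2.
Sum: 3 + 6 + 12 + 6 + 2 = 29 thirty-second notes.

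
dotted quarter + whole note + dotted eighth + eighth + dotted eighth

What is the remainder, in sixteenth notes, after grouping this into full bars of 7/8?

One bar of 7/8 = 14 sixteenth notes.
Working in sixteenth notes: dotted quarter = 6; whole note = 16; dotted eighth = 3; eighth = 2; dotted eighth = 3.
Total: 6 + 16 + 3 + 2 + 3 = 30.
30 ÷ 14 = 2 complete bars with 2 sixteenth notes remaining.

2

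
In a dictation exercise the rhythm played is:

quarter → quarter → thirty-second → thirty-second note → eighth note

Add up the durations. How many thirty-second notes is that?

Express everything in thirty-second notes: quarter = 8; quarter = 8; thirty-second = 1; thirty-second note = 1; eighth note = 4.
Altogether 8 + 8 + 1 + 1 + 4 = 22 thirty-second notes.

22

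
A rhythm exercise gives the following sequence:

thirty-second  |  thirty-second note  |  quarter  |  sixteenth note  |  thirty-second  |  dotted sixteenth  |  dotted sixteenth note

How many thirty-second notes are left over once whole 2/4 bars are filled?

One bar of 2/4 = 16 thirty-second notes.
Working in thirty-second notes: thirty-second = 1; thirty-second note = 1; quarter = 8; sixteenth note = 2; thirty-second = 1; dotted sixteenth = 3; dotted sixteenth note = 3.
Total: 1 + 1 + 8 + 2 + 1 + 3 + 3 = 19.
19 ÷ 16 = 1 complete bar with 3 thirty-second notes remaining.

3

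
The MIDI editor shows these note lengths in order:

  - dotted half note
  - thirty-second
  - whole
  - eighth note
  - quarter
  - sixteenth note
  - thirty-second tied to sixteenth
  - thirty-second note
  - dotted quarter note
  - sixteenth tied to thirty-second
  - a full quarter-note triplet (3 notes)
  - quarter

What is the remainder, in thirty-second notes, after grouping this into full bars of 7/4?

2

One bar of 7/4 = 56 thirty-second notes.
Working in thirty-second notes: dotted half note = 24; thirty-second = 1; whole = 32; eighth note = 4; quarter = 8; sixteenth note = 2; thirty-second tied to sixteenth (thirty-second + sixteenth) = 3; thirty-second note = 1; dotted quarter note = 12; sixteenth tied to thirty-second (sixteenth + thirty-second) = 3; a full quarter-note triplet (3 notes) (three triplet quarters span one half) = 16; quarter = 8.
Sum: 24 + 1 + 32 + 4 + 8 + 2 + 3 + 1 + 12 + 3 + 16 + 8 = 114.
114 ÷ 56 = 2 complete bars with 2 thirty-second notes remaining.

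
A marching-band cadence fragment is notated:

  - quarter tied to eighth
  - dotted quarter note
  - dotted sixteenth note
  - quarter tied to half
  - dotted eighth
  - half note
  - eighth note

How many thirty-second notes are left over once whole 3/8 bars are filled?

One bar of 3/8 = 12 thirty-second notes.
Working in thirty-second notes: quarter tied to eighth (quarter + eighth) = 12; dotted quarter note = 12; dotted sixteenth note = 3; quarter tied to half (quarter + half) = 24; dotted eighth = 6; half note = 16; eighth note = 4.
Altogether 12 + 12 + 3 + 24 + 6 + 16 + 4 = 77.
77 ÷ 12 = 6 complete bars with 5 thirty-second notes remaining.

5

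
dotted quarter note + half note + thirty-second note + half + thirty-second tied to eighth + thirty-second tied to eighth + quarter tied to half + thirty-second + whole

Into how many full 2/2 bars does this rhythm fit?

3

One bar of 2/2 = 32 thirty-second notes.
Express everything in thirty-second notes: dotted quarter note = 12; half note = 16; thirty-second note = 1; half = 16; thirty-second tied to eighth (thirty-second + eighth) = 5; thirty-second tied to eighth (thirty-second + eighth) = 5; quarter tied to half (quarter + half) = 24; thirty-second = 1; whole = 32.
Sum: 12 + 16 + 1 + 16 + 5 + 5 + 24 + 1 + 32 = 112.
112 ÷ 32 = 3 complete bars with 16 left over.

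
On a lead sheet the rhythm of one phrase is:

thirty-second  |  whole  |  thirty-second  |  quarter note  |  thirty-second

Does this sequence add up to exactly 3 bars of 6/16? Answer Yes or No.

One bar of 6/16 = 12 thirty-second notes, so 3 bars = 36.
In thirty-second notes: thirty-second = 1; whole = 32; thirty-second = 1; quarter note = 8; thirty-second = 1.
Adding: 1 + 32 + 1 + 8 + 1 = 43.
43 exceeds 36, so the answer is No.

No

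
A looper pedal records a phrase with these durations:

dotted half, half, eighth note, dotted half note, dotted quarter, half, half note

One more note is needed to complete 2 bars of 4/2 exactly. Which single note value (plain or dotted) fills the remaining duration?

half note

2 bars of 4/2 = 32 eighth notes.
Convert each value to eighth notes: dotted half = 6; half = 4; eighth note = 1; dotted half note = 6; dotted quarter = 3; half = 4; half note = 4.
Adding: 6 + 4 + 1 + 6 + 3 + 4 + 4 = 28.
Remaining: 32 − 28 = 4 eighth notes, which is a half note.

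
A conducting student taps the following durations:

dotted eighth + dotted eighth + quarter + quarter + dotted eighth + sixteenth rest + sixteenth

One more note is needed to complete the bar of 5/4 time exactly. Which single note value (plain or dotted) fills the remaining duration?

sixteenth note

The bar of 5/4 = 20 sixteenth notes.
Express everything in sixteenth notes: dotted eighth = 3; dotted eighth = 3; quarter = 4; quarter = 4; dotted eighth = 3; sixteenth rest = 1; sixteenth = 1.
Altogether 3 + 3 + 4 + 4 + 3 + 1 + 1 = 19.
Remaining: 20 − 19 = 1 sixteenth note, which is a sixteenth note.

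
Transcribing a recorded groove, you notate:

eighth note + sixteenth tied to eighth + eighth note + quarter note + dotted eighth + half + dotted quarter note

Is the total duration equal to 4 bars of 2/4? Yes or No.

One bar of 2/4 = 8 sixteenth notes, so 4 bars = 32.
Working in sixteenth notes: eighth note = 2; sixteenth tied to eighth (sixteenth + eighth) = 3; eighth note = 2; quarter note = 4; dotted eighth = 3; half = 8; dotted quarter note = 6.
Sum: 2 + 3 + 2 + 4 + 3 + 8 + 6 = 28.
28 falls short of 32, so the answer is No.

No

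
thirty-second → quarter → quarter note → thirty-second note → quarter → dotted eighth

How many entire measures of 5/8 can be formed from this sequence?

One bar of 5/8 = 20 thirty-second notes.
In thirty-second notes: thirty-second = 1; quarter = 8; quarter note = 8; thirty-second note = 1; quarter = 8; dotted eighth = 6.
Total: 1 + 8 + 8 + 1 + 8 + 6 = 32.
32 ÷ 20 = 1 complete bar with 12 left over.

1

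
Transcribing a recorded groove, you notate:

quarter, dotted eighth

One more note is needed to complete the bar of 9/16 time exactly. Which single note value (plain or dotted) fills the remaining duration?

The bar of 9/16 = 9 sixteenth notes.
Each duration in sixteenth notes: quarter = 4; dotted eighth = 3.
Altogether 4 + 3 = 7.
Remaining: 9 − 7 = 2 sixteenth notes, which is a eighth note.

eighth note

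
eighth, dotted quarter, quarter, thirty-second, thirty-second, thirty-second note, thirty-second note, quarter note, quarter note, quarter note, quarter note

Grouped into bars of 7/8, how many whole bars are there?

2

One bar of 7/8 = 28 thirty-second notes.
Convert each value to thirty-second notes: eighth = 4; dotted quarter = 12; quarter = 8; thirty-second = 1; thirty-second = 1; thirty-second note = 1; thirty-second note = 1; quarter note = 8; quarter note = 8; quarter note = 8; quarter note = 8.
Altogether 4 + 12 + 8 + 1 + 1 + 1 + 1 + 8 + 8 + 8 + 8 = 60.
60 ÷ 28 = 2 complete bars with 4 left over.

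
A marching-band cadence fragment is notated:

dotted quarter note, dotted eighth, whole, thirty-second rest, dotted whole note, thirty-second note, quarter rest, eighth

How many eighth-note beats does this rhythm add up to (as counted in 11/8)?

28

One eighth-note beat = 4 thirty-second notes.
Express everything in thirty-second notes: dotted quarter note = 12; dotted eighth = 6; whole = 32; thirty-second rest = 1; dotted whole note = 48; thirty-second note = 1; quarter rest = 8; eighth = 4.
Sum: 12 + 6 + 32 + 1 + 48 + 1 + 8 + 4 = 112.
112 ÷ 4 = 28 beats.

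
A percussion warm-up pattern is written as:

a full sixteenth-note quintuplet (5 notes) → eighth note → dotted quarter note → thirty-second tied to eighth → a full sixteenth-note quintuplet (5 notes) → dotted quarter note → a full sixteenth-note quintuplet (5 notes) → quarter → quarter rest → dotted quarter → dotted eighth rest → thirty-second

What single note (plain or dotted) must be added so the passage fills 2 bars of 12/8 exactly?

eighth note

2 bars of 12/8 = 96 thirty-second notes.
Express everything in thirty-second notes: a full sixteenth-note quintuplet (5 notes) (five quintuplet sixteenths span one quarter) = 8; eighth note = 4; dotted quarter note = 12; thirty-second tied to eighth (thirty-second + eighth) = 5; a full sixteenth-note quintuplet (5 notes) (five quintuplet sixteenths span one quarter) = 8; dotted quarter note = 12; a full sixteenth-note quintuplet (5 notes) (five quintuplet sixteenths span one quarter) = 8; quarter = 8; quarter rest = 8; dotted quarter = 12; dotted eighth rest = 6; thirty-second = 1.
Sum: 8 + 4 + 12 + 5 + 8 + 12 + 8 + 8 + 8 + 12 + 6 + 1 = 92.
Remaining: 96 − 92 = 4 thirty-second notes, which is a eighth note.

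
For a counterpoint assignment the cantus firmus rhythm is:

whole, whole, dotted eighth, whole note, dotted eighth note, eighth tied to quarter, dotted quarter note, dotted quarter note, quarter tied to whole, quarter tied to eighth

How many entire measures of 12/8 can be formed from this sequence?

4

One bar of 12/8 = 24 sixteenth notes.
In sixteenth notes: whole = 16; whole = 16; dotted eighth = 3; whole note = 16; dotted eighth note = 3; eighth tied to quarter (eighth + quarter) = 6; dotted quarter note = 6; dotted quarter note = 6; quarter tied to whole (quarter + whole) = 20; quarter tied to eighth (quarter + eighth) = 6.
Sum: 16 + 16 + 3 + 16 + 3 + 6 + 6 + 6 + 20 + 6 = 98.
98 ÷ 24 = 4 complete bars with 2 left over.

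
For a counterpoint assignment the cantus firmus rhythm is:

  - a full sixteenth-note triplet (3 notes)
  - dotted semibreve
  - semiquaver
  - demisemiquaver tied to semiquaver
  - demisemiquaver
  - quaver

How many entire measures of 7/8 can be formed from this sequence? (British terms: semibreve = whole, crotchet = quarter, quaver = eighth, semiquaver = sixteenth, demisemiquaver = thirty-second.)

2

One bar of 7/8 = 28 thirty-second notes.
Working in thirty-second notes: a full sixteenth-note triplet (3 notes) (three triplet sixteenths span one eighth) = 4; dotted semibreve = 48; semiquaver = 2; demisemiquaver tied to semiquaver (demisemiquaver + semiquaver) = 3; demisemiquaver = 1; quaver = 4.
Adding: 4 + 48 + 2 + 3 + 1 + 4 = 62.
62 ÷ 28 = 2 complete bars with 6 left over.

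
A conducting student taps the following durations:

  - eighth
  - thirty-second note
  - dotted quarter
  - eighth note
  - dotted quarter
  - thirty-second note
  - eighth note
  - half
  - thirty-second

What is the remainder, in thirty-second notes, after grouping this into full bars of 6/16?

One bar of 6/16 = 12 thirty-second notes.
Working in thirty-second notes: eighth = 4; thirty-second note = 1; dotted quarter = 12; eighth note = 4; dotted quarter = 12; thirty-second note = 1; eighth note = 4; half = 16; thirty-second = 1.
Adding: 4 + 1 + 12 + 4 + 12 + 1 + 4 + 16 + 1 = 55.
55 ÷ 12 = 4 complete bars with 7 thirty-second notes remaining.

7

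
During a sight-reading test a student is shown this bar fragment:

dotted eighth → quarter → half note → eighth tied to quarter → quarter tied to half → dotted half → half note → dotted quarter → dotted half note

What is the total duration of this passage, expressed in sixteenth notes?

71

Express everything in sixteenth notes: dotted eighth = 3; quarter = 4; half note = 8; eighth tied to quarter (eighth + quarter) = 6; quarter tied to half (quarter + half) = 12; dotted half = 12; half note = 8; dotted quarter = 6; dotted half note = 12.
Total: 3 + 4 + 8 + 6 + 12 + 12 + 8 + 6 + 12 = 71 sixteenth notes.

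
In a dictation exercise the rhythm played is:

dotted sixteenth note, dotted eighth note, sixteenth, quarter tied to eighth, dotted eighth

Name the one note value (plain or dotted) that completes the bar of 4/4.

dotted sixteenth note

The bar of 4/4 = 32 thirty-second notes.
In thirty-second notes: dotted sixteenth note = 3; dotted eighth note = 6; sixteenth = 2; quarter tied to eighth (quarter + eighth) = 12; dotted eighth = 6.
Sum: 3 + 6 + 2 + 12 + 6 = 29.
Remaining: 32 − 29 = 3 thirty-second notes, which is a dotted sixteenth note.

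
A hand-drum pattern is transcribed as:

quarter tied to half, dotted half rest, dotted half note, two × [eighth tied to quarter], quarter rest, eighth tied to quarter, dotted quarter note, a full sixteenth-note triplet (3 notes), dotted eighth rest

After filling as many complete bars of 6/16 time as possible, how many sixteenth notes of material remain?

3

One bar of 6/16 = 6 sixteenth notes.
Working in sixteenth notes: quarter tied to half (quarter + half) = 12; dotted half rest = 12; dotted half note = 12; eighth tied to quarter (eighth + quarter) = 6; eighth tied to quarter (eighth + quarter) = 6; quarter rest = 4; eighth tied to quarter (eighth + quarter) = 6; dotted quarter note = 6; a full sixteenth-note triplet (3 notes) (three triplet sixteenths span one eighth) = 2; dotted eighth rest = 3.
Sum: 12 + 12 + 12 + 6 + 6 + 4 + 6 + 6 + 2 + 3 = 69.
69 ÷ 6 = 11 complete bars with 3 sixteenth notes remaining.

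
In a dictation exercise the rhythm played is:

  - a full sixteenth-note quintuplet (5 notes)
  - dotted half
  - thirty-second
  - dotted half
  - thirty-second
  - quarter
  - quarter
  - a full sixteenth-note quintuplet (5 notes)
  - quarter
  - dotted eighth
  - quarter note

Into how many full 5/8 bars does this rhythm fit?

5

One bar of 5/8 = 20 thirty-second notes.
Express everything in thirty-second notes: a full sixteenth-note quintuplet (5 notes) (five quintuplet sixteenths span one quarter) = 8; dotted half = 24; thirty-second = 1; dotted half = 24; thirty-second = 1; quarter = 8; quarter = 8; a full sixteenth-note quintuplet (5 notes) (five quintuplet sixteenths span one quarter) = 8; quarter = 8; dotted eighth = 6; quarter note = 8.
Sum: 8 + 24 + 1 + 24 + 1 + 8 + 8 + 8 + 8 + 6 + 8 = 104.
104 ÷ 20 = 5 complete bars with 4 left over.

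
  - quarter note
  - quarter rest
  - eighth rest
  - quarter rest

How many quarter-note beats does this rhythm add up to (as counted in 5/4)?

3.5

One quarter-note beat = 2 eighth notes.
Each duration in eighth notes: quarter note = 2; quarter rest = 2; eighth rest = 1; quarter rest = 2.
Adding: 2 + 2 + 1 + 2 = 7.
7 ÷ 2 = 3.5 beats.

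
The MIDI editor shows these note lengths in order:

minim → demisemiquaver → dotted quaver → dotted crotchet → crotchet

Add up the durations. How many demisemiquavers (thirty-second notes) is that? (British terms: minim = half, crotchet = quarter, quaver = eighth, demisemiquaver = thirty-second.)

In thirty-second notes: minim = 16; demisemiquaver = 1; dotted quaver = 6; dotted crotchet = 12; crotchet = 8.
Total: 16 + 1 + 6 + 12 + 8 = 43 thirty-second notes.

43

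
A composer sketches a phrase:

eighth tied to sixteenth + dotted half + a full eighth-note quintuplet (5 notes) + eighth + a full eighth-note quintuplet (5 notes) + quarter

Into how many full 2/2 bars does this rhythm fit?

2

One bar of 2/2 = 16 sixteenth notes.
Working in sixteenth notes: eighth tied to sixteenth (eighth + sixteenth) = 3; dotted half = 12; a full eighth-note quintuplet (5 notes) (five quintuplet eighths span one half) = 8; eighth = 2; a full eighth-note quintuplet (5 notes) (five quintuplet eighths span one half) = 8; quarter = 4.
Altogether 3 + 12 + 8 + 2 + 8 + 4 = 37.
37 ÷ 16 = 2 complete bars with 5 left over.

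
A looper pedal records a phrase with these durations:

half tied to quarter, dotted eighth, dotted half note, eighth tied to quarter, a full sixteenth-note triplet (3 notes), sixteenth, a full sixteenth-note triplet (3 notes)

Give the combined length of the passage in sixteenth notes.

Each duration in sixteenth notes: half tied to quarter (half + quarter) = 12; dotted eighth = 3; dotted half note = 12; eighth tied to quarter (eighth + quarter) = 6; a full sixteenth-note triplet (3 notes) (three triplet sixteenths span one eighth) = 2; sixteenth = 1; a full sixteenth-note triplet (3 notes) (three triplet sixteenths span one eighth) = 2.
Altogether 12 + 3 + 12 + 6 + 2 + 1 + 2 = 38 sixteenth notes.

38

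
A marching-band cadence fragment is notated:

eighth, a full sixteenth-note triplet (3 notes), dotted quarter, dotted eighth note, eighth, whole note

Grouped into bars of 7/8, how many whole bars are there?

One bar of 7/8 = 14 sixteenth notes.
In sixteenth notes: eighth = 2; a full sixteenth-note triplet (3 notes) (three triplet sixteenths span one eighth) = 2; dotted quarter = 6; dotted eighth note = 3; eighth = 2; whole note = 16.
Total: 2 + 2 + 6 + 3 + 2 + 16 = 31.
31 ÷ 14 = 2 complete bars with 3 left over.

2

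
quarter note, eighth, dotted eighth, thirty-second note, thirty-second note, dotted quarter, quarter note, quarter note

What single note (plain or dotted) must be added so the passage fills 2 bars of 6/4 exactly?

dotted whole note

2 bars of 6/4 = 96 thirty-second notes.
Convert each value to thirty-second notes: quarter note = 8; eighth = 4; dotted eighth = 6; thirty-second note = 1; thirty-second note = 1; dotted quarter = 12; quarter note = 8; quarter note = 8.
Total: 8 + 4 + 6 + 1 + 1 + 12 + 8 + 8 = 48.
Remaining: 96 − 48 = 48 thirty-second notes, which is a dotted whole note.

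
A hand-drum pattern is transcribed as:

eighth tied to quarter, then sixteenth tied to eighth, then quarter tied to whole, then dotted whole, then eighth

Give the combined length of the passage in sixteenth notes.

Convert each value to sixteenth notes: eighth tied to quarter (eighth + quarter) = 6; sixteenth tied to eighth (sixteenth + eighth) = 3; quarter tied to whole (quarter + whole) = 20; dotted whole = 24; eighth = 2.
Sum: 6 + 3 + 20 + 24 + 2 = 55 sixteenth notes.

55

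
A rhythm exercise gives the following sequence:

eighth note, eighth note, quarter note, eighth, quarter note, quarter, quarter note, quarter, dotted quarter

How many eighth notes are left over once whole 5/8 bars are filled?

1

One bar of 5/8 = 5 eighth notes.
Working in eighth notes: eighth note = 1; eighth note = 1; quarter note = 2; eighth = 1; quarter note = 2; quarter = 2; quarter note = 2; quarter = 2; dotted quarter = 3.
Sum: 1 + 1 + 2 + 1 + 2 + 2 + 2 + 2 + 3 = 16.
16 ÷ 5 = 3 complete bars with 1 eighth note remaining.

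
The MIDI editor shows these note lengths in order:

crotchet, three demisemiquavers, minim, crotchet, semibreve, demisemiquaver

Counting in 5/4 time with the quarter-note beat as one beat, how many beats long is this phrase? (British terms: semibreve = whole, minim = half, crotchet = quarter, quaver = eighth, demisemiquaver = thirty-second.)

One quarter-note beat = 8 thirty-second notes.
Express everything in thirty-second notes: crotchet = 8; demisemiquaver = 1; demisemiquaver = 1; demisemiquaver = 1; minim = 16; crotchet = 8; semibreve = 32; demisemiquaver = 1.
Sum: 8 + 1 + 1 + 1 + 16 + 8 + 32 + 1 = 68.
68 ÷ 8 = 8.5 beats.

8.5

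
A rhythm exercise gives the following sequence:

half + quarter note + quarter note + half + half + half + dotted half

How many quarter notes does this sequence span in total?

13

In quarter notes: half = 2; quarter note = 1; quarter note = 1; half = 2; half = 2; half = 2; dotted half = 3.
Sum: 2 + 1 + 1 + 2 + 2 + 2 + 3 = 13 quarter notes.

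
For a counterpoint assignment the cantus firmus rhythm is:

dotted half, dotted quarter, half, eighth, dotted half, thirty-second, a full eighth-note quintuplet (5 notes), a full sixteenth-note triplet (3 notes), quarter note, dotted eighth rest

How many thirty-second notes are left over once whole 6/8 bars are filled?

19

One bar of 6/8 = 24 thirty-second notes.
Working in thirty-second notes: dotted half = 24; dotted quarter = 12; half = 16; eighth = 4; dotted half = 24; thirty-second = 1; a full eighth-note quintuplet (5 notes) (five quintuplet eighths span one half) = 16; a full sixteenth-note triplet (3 notes) (three triplet sixteenths span one eighth) = 4; quarter note = 8; dotted eighth rest = 6.
Sum: 24 + 12 + 16 + 4 + 24 + 1 + 16 + 4 + 8 + 6 = 115.
115 ÷ 24 = 4 complete bars with 19 thirty-second notes remaining.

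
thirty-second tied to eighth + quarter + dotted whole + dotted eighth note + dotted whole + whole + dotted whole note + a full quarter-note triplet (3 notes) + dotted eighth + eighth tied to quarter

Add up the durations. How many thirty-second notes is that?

Each duration in thirty-second notes: thirty-second tied to eighth (thirty-second + eighth) = 5; quarter = 8; dotted whole = 48; dotted eighth note = 6; dotted whole = 48; whole = 32; dotted whole note = 48; a full quarter-note triplet (3 notes) (three triplet quarters span one half) = 16; dotted eighth = 6; eighth tied to quarter (eighth + quarter) = 12.
Adding: 5 + 8 + 48 + 6 + 48 + 32 + 48 + 16 + 6 + 12 = 229 thirty-second notes.

229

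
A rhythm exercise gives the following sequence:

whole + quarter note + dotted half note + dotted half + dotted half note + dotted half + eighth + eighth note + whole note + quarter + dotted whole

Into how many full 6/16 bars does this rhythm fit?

19

One bar of 6/16 = 3 eighth notes.
Convert each value to eighth notes: whole = 8; quarter note = 2; dotted half note = 6; dotted half = 6; dotted half note = 6; dotted half = 6; eighth = 1; eighth note = 1; whole note = 8; quarter = 2; dotted whole = 12.
Adding: 8 + 2 + 6 + 6 + 6 + 6 + 1 + 1 + 8 + 2 + 12 = 58.
58 ÷ 3 = 19 complete bars with 1 left over.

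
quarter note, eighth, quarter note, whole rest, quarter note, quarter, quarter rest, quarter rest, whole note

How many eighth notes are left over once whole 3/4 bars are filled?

5

One bar of 3/4 = 6 eighth notes.
Convert each value to eighth notes: quarter note = 2; eighth = 1; quarter note = 2; whole rest = 8; quarter note = 2; quarter = 2; quarter rest = 2; quarter rest = 2; whole note = 8.
Total: 2 + 1 + 2 + 8 + 2 + 2 + 2 + 2 + 8 = 29.
29 ÷ 6 = 4 complete bars with 5 eighth notes remaining.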